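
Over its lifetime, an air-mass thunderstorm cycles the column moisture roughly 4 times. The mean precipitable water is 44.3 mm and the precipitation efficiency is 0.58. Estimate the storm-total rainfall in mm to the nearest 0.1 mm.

Each cycle deposits ε × PW = 0.58 × 44.3 = 25.694 mm.
Over 4 cycles: 4 × 25.694 = 102.8 mm.

rainfall ≈ 102.8 mm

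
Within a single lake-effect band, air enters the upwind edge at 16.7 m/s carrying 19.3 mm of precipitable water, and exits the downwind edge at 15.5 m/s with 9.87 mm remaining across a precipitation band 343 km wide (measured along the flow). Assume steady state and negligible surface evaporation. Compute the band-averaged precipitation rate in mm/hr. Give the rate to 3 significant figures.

Column moisture flux per unit crosswind length is F = V × PW.
Inflow: F_in = 16.7 × 19.3 = 322.31 mm·m/s
Outflow: F_out = 15.5 × 9.87 = 152.985 mm·m/s
Steady-state rate R = (F_in − F_out)/L = (322.31 − 152.985) / 343000 m = 4.937e-04 mm/s.
R = 4.937e-04 × 3600 = 1.78 mm/hr.

R ≈ 1.78 mm/hr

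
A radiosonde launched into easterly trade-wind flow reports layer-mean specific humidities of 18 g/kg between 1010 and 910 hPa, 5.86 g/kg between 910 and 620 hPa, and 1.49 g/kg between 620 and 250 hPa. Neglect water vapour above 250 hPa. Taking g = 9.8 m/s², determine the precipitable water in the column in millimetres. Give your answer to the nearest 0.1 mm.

Precipitable water is the column-integrated vapour mass per unit area: PW = (1/g) Σ q̄ Δp, with q in kg/kg and Δp in Pa (1 kg/m² of water = 1 mm).
Layer 1010–910 hPa: Δp = 100 hPa = 10000 Pa, q̄ = 0.018 kg/kg → 0.018 × 10000 / 9.8 = 18.37 mm
Layer 910–620 hPa: Δp = 290 hPa = 29000 Pa, q̄ = 0.00586 kg/kg → 0.00586 × 29000 / 9.8 = 17.34 mm
Layer 620–250 hPa: Δp = 370 hPa = 37000 Pa, q̄ = 0.00149 kg/kg → 0.00149 × 37000 / 9.8 = 5.63 mm
PW = 18.37 + 17.34 + 5.63 = 41.34 ≈ 41.3 mm.

PW ≈ 41.3 mm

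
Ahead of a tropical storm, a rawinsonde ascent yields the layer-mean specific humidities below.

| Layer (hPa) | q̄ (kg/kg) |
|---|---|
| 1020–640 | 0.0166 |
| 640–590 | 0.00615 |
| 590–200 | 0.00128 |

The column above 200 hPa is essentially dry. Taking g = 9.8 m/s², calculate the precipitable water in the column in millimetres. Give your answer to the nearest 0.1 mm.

Precipitable water is the column-integrated vapour mass per unit area: PW = (1/g) Σ q̄ Δp, with q in kg/kg and Δp in Pa (1 kg/m² of water = 1 mm).
Layer 1020–640 hPa: Δp = 380 hPa = 38000 Pa, q̄ = 0.0166 kg/kg → 0.0166 × 38000 / 9.8 = 64.37 mm
Layer 640–590 hPa: Δp = 50 hPa = 5000 Pa, q̄ = 0.00615 kg/kg → 0.00615 × 5000 / 9.8 = 3.14 mm
Layer 590–200 hPa: Δp = 390 hPa = 39000 Pa, q̄ = 0.00128 kg/kg → 0.00128 × 39000 / 9.8 = 5.09 mm
PW = 64.37 + 3.14 + 5.09 = 72.60 ≈ 72.6 mm.

PW ≈ 72.6 mm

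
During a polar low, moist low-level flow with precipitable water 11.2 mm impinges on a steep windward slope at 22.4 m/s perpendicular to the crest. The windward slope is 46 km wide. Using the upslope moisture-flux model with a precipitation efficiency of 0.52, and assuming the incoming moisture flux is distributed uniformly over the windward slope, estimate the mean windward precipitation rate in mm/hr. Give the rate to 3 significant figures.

R ≈ 10.2 mm/hr

Incoming column moisture flux per unit ridge length: F = V × PW = 22.4 × 11.2 = 250.88 mm·m/s.
Spread over the 46 km slope with efficiency ε = 0.52: R = ε·F/W = 0.52 × 250.88 / 46000 m = 2.836e-03 mm/s.
R = 2.836e-03 × 3600 = 10.2 mm/hr.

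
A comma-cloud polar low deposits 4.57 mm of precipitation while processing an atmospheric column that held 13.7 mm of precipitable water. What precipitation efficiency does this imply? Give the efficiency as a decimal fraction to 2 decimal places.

ε = precipitation / PW = 4.57 / 13.7 = 0.33.

ε ≈ 0.33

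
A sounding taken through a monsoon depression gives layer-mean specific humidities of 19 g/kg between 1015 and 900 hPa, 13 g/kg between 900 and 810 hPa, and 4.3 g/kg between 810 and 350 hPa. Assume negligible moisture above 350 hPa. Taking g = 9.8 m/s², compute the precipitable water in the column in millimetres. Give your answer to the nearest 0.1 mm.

Precipitable water is the column-integrated vapour mass per unit area: PW = (1/g) Σ q̄ Δp, with q in kg/kg and Δp in Pa (1 kg/m² of water = 1 mm).
Layer 1015–900 hPa: Δp = 115 hPa = 11500 Pa, q̄ = 0.019 kg/kg → 0.019 × 11500 / 9.8 = 22.30 mm
Layer 900–810 hPa: Δp = 90 hPa = 9000 Pa, q̄ = 0.013 kg/kg → 0.013 × 9000 / 9.8 = 11.94 mm
Layer 810–350 hPa: Δp = 460 hPa = 46000 Pa, q̄ = 0.0043 kg/kg → 0.0043 × 46000 / 9.8 = 20.18 mm
PW = 22.30 + 11.94 + 20.18 = 54.42 ≈ 54.4 mm.

PW ≈ 54.4 mm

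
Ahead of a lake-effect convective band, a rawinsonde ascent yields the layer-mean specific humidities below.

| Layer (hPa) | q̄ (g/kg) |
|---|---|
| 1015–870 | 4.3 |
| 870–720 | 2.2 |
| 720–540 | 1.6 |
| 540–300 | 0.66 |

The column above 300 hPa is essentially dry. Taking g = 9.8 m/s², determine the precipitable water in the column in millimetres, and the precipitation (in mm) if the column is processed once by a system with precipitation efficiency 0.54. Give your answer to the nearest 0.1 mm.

PW ≈ 14.3 mm; precipitation ≈ 7.7 mm

Precipitable water is the column-integrated vapour mass per unit area: PW = (1/g) Σ q̄ Δp, with q in kg/kg and Δp in Pa (1 kg/m² of water = 1 mm).
Layer 1015–870 hPa: Δp = 145 hPa = 14500 Pa, q̄ = 0.0043 kg/kg → 0.0043 × 14500 / 9.8 = 6.36 mm
Layer 870–720 hPa: Δp = 150 hPa = 15000 Pa, q̄ = 0.0022 kg/kg → 0.0022 × 15000 / 9.8 = 3.37 mm
Layer 720–540 hPa: Δp = 180 hPa = 18000 Pa, q̄ = 0.0016 kg/kg → 0.0016 × 18000 / 9.8 = 2.94 mm
Layer 540–300 hPa: Δp = 240 hPa = 24000 Pa, q̄ = 0.00066 kg/kg → 0.00066 × 24000 / 9.8 = 1.62 mm
PW = 6.36 + 3.37 + 2.94 + 1.62 = 14.29 ≈ 14.3 mm.
Precipitation = ε × PW = 0.54 × 14.3 = 7.7 mm.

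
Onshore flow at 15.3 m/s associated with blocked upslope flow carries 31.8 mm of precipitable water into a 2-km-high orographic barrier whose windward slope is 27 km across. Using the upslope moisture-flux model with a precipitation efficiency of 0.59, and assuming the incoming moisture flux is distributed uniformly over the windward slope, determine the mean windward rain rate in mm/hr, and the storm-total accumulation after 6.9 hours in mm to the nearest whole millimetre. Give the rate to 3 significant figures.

Incoming column moisture flux per unit ridge length: F = V × PW = 15.3 × 31.8 = 486.54 mm·m/s.
Spread over the 27 km slope with efficiency ε = 0.59: R = ε·F/W = 0.59 × 486.54 / 27000 m = 1.063e-02 mm/s.
R = 1.063e-02 × 3600 = 38.3 mm/hr.
Over 6.9 h: total = 38.3 × 6.9 = 264.27 ≈ 264 mm.

R ≈ 38.3 mm/hr; total ≈ 264 mm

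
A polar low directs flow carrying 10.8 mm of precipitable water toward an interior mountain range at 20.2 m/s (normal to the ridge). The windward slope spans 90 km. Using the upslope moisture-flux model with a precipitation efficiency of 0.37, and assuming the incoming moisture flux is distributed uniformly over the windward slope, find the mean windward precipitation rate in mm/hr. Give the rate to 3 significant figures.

Incoming column moisture flux per unit ridge length: F = V × PW = 20.2 × 10.8 = 218.16 mm·m/s.
Spread over the 90 km slope with efficiency ε = 0.37: R = ε·F/W = 0.37 × 218.16 / 90000 m = 8.969e-04 mm/s.
R = 8.969e-04 × 3600 = 3.23 mm/hr.

R ≈ 3.23 mm/hr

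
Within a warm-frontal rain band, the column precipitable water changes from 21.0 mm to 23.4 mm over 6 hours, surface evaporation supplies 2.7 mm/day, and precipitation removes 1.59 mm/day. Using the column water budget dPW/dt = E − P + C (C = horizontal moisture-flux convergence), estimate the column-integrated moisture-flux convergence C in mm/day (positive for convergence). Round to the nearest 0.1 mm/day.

dPW/dt = (23.4 − 21.0) mm / (6/24 day) = +9.600 mm/day.
C = dPW/dt − E + P = (+9.600) − 2.7 + 1.59 = 8.5 mm/day.

C ≈ 8.5 mm/day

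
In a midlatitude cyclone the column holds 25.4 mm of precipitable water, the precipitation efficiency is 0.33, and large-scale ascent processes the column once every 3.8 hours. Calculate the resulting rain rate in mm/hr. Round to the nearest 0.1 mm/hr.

R ≈ 2.2 mm/hr

Each overturning extracts ε × PW = 0.33 × 25.4 = 8.382 mm.
Rate = ε·PW / τ = 8.382 / 3.8 h = 2.2 mm/hr.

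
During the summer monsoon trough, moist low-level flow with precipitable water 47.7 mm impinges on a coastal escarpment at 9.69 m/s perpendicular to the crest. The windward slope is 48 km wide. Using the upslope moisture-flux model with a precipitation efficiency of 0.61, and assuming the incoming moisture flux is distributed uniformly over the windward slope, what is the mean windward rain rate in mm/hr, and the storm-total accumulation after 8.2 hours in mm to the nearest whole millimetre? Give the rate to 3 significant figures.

Incoming column moisture flux per unit ridge length: F = V × PW = 9.69 × 47.7 = 462.213 mm·m/s.
Spread over the 48 km slope with efficiency ε = 0.61: R = ε·F/W = 0.61 × 462.213 / 48000 m = 5.874e-03 mm/s.
R = 5.874e-03 × 3600 = 21.1 mm/hr.
Over 8.2 h: total = 21.1 × 8.2 = 173.02 ≈ 173 mm.

R ≈ 21.1 mm/hr; total ≈ 173 mm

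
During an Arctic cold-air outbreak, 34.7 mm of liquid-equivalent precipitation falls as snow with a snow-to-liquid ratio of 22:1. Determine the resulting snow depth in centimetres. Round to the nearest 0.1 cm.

Snow depth = liquid × ratio = 34.7 mm × 22 = 763.4 mm = 76.3 cm.

snow depth ≈ 76.3 cm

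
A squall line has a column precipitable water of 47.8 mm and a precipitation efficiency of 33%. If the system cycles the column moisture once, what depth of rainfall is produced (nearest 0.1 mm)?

rainfall ≈ 15.8 mm

Rainfall = ε × PW = 0.33 × 47.8 = 15.8 mm.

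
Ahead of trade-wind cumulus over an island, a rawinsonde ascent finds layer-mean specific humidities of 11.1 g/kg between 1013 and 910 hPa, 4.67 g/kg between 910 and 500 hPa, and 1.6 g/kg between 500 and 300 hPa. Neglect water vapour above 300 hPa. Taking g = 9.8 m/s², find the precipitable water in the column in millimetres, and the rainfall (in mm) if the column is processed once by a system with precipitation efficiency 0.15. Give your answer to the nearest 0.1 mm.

Precipitable water is the column-integrated vapour mass per unit area: PW = (1/g) Σ q̄ Δp, with q in kg/kg and Δp in Pa (1 kg/m² of water = 1 mm).
Layer 1013–910 hPa: Δp = 103 hPa = 10300 Pa, q̄ = 0.0111 kg/kg → 0.0111 × 10300 / 9.8 = 11.67 mm
Layer 910–500 hPa: Δp = 410 hPa = 41000 Pa, q̄ = 0.00467 kg/kg → 0.00467 × 41000 / 9.8 = 19.54 mm
Layer 500–300 hPa: Δp = 200 hPa = 20000 Pa, q̄ = 0.0016 kg/kg → 0.0016 × 20000 / 9.8 = 3.27 mm
PW = 11.67 + 19.54 + 3.27 = 34.48 ≈ 34.5 mm.
Rainfall = ε × PW = 0.15 × 34.5 = 5.2 mm.

PW ≈ 34.5 mm; rainfall ≈ 5.2 mm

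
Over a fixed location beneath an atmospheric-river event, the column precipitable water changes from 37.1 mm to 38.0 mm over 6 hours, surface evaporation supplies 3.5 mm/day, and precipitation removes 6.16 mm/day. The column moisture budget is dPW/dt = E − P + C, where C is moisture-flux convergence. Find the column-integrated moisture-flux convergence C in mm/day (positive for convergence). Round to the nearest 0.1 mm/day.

C ≈ 6.3 mm/day

dPW/dt = (38.0 − 37.1) mm / (6/24 day) = +3.600 mm/day.
C = dPW/dt − E + P = (+3.600) − 3.5 + 6.16 = 6.3 mm/day.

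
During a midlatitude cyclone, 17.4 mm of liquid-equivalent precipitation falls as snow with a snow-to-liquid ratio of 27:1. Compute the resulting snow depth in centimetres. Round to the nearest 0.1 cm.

snow depth ≈ 47.0 cm

Snow depth = liquid × ratio = 17.4 mm × 27 = 469.8 mm = 47.0 cm.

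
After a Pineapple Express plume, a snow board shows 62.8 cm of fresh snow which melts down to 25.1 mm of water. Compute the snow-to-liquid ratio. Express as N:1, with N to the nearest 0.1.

Ratio = snow depth / SWE = 628 mm / 25.1 mm = 25.0, i.e. 25.0:1.

ratio ≈ 25.0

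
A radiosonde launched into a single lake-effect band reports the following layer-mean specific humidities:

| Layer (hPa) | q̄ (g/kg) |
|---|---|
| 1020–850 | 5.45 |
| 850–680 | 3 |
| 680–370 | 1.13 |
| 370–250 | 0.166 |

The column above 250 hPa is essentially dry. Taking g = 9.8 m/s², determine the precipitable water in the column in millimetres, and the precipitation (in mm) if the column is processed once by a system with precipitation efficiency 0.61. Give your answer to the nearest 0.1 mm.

Precipitable water is the column-integrated vapour mass per unit area: PW = (1/g) Σ q̄ Δp, with q in kg/kg and Δp in Pa (1 kg/m² of water = 1 mm).
Layer 1020–850 hPa: Δp = 170 hPa = 17000 Pa, q̄ = 0.00545 kg/kg → 0.00545 × 17000 / 9.8 = 9.45 mm
Layer 850–680 hPa: Δp = 170 hPa = 17000 Pa, q̄ = 0.003 kg/kg → 0.003 × 17000 / 9.8 = 5.20 mm
Layer 680–370 hPa: Δp = 310 hPa = 31000 Pa, q̄ = 0.00113 kg/kg → 0.00113 × 31000 / 9.8 = 3.57 mm
Layer 370–250 hPa: Δp = 120 hPa = 12000 Pa, q̄ = 0.000166 kg/kg → 0.000166 × 12000 / 9.8 = 0.20 mm
PW = 9.45 + 5.20 + 3.57 + 0.20 = 18.42 ≈ 18.4 mm.
Precipitation = ε × PW = 0.61 × 18.4 = 11.2 mm.

PW ≈ 18.4 mm; precipitation ≈ 11.2 mm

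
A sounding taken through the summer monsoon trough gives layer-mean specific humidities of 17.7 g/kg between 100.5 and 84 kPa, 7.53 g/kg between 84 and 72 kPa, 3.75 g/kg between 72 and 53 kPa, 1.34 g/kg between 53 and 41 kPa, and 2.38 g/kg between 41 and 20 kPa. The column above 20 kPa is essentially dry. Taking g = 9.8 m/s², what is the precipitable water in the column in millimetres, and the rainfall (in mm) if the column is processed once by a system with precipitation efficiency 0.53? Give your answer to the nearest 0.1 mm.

Precipitable water is the column-integrated vapour mass per unit area: PW = (1/g) Σ q̄ Δp, with q in kg/kg and Δp in Pa (1 kg/m² of water = 1 mm).
Layer 100.5–84 kPa: Δp = 165 hPa = 16500 Pa, q̄ = 0.0177 kg/kg → 0.0177 × 16500 / 9.8 = 29.80 mm
Layer 84–72 kPa: Δp = 120 hPa = 12000 Pa, q̄ = 0.00753 kg/kg → 0.00753 × 12000 / 9.8 = 9.22 mm
Layer 72–53 kPa: Δp = 190 hPa = 19000 Pa, q̄ = 0.00375 kg/kg → 0.00375 × 19000 / 9.8 = 7.27 mm
Layer 53–41 kPa: Δp = 120 hPa = 12000 Pa, q̄ = 0.00134 kg/kg → 0.00134 × 12000 / 9.8 = 1.64 mm
Layer 41–20 kPa: Δp = 210 hPa = 21000 Pa, q̄ = 0.00238 kg/kg → 0.00238 × 21000 / 9.8 = 5.10 mm
PW = 29.80 + 9.22 + 7.27 + 1.64 + 5.10 = 53.03 ≈ 53.0 mm.
Rainfall = ε × PW = 0.53 × 53.0 = 28.1 mm.

PW ≈ 53.0 mm; rainfall ≈ 28.1 mm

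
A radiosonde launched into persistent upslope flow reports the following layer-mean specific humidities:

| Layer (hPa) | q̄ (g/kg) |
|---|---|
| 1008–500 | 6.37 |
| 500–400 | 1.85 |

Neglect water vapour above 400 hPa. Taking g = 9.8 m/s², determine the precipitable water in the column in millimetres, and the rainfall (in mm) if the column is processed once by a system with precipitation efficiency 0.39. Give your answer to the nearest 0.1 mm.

Precipitable water is the column-integrated vapour mass per unit area: PW = (1/g) Σ q̄ Δp, with q in kg/kg and Δp in Pa (1 kg/m² of water = 1 mm).
Layer 1008–500 hPa: Δp = 508 hPa = 50800 Pa, q̄ = 0.00637 kg/kg → 0.00637 × 50800 / 9.8 = 33.02 mm
Layer 500–400 hPa: Δp = 100 hPa = 10000 Pa, q̄ = 0.00185 kg/kg → 0.00185 × 10000 / 9.8 = 1.89 mm
PW = 33.02 + 1.89 = 34.91 ≈ 34.9 mm.
Rainfall = ε × PW = 0.39 × 34.9 = 13.6 mm.

PW ≈ 34.9 mm; rainfall ≈ 13.6 mm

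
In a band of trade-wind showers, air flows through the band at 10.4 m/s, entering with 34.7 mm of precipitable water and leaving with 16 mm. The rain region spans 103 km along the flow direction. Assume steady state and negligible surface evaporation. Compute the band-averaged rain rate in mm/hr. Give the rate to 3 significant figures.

Column moisture flux per unit crosswind length is F = V × PW.
Inflow: F_in = 10.4 × 34.7 = 360.88 mm·m/s
Outflow: F_out = 10.4 × 16 = 166.4 mm·m/s
Steady-state rate R = (F_in − F_out)/L = (360.88 − 166.4) / 103000 m = 1.888e-03 mm/s.
R = 1.888e-03 × 3600 = 6.80 mm/hr.

R ≈ 6.80 mm/hr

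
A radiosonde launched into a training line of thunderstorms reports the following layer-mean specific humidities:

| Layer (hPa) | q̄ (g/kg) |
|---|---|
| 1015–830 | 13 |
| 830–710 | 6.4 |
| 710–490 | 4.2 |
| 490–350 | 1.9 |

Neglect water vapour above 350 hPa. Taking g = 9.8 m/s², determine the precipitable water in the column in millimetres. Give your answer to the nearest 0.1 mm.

PW ≈ 44.5 mm

Precipitable water is the column-integrated vapour mass per unit area: PW = (1/g) Σ q̄ Δp, with q in kg/kg and Δp in Pa (1 kg/m² of water = 1 mm).
Layer 1015–830 hPa: Δp = 185 hPa = 18500 Pa, q̄ = 0.013 kg/kg → 0.013 × 18500 / 9.8 = 24.54 mm
Layer 830–710 hPa: Δp = 120 hPa = 12000 Pa, q̄ = 0.0064 kg/kg → 0.0064 × 12000 / 9.8 = 7.84 mm
Layer 710–490 hPa: Δp = 220 hPa = 22000 Pa, q̄ = 0.0042 kg/kg → 0.0042 × 22000 / 9.8 = 9.43 mm
Layer 490–350 hPa: Δp = 140 hPa = 14000 Pa, q̄ = 0.0019 kg/kg → 0.0019 × 14000 / 9.8 = 2.71 mm
PW = 24.54 + 7.84 + 9.43 + 2.71 = 44.52 ≈ 44.5 mm.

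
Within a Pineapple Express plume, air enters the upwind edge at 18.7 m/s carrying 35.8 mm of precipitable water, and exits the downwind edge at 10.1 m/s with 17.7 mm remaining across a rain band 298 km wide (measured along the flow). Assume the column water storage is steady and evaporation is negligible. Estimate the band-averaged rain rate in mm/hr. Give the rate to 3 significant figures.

R ≈ 5.93 mm/hr

Column moisture flux per unit crosswind length is F = V × PW.
Inflow: F_in = 18.7 × 35.8 = 669.46 mm·m/s
Outflow: F_out = 10.1 × 17.7 = 178.77 mm·m/s
Steady-state rate R = (F_in − F_out)/L = (669.46 − 178.77) / 298000 m = 1.647e-03 mm/s.
R = 1.647e-03 × 3600 = 5.93 mm/hr.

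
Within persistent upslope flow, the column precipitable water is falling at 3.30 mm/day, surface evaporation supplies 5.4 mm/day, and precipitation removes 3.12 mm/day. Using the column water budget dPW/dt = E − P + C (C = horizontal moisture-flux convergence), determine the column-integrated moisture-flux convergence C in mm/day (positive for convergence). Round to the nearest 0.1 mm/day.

dPW/dt = -3.30 mm/day.
C = dPW/dt − E + P = (-3.30) − 5.4 + 3.12 = -5.6 mm/day.

C ≈ -5.6 mm/day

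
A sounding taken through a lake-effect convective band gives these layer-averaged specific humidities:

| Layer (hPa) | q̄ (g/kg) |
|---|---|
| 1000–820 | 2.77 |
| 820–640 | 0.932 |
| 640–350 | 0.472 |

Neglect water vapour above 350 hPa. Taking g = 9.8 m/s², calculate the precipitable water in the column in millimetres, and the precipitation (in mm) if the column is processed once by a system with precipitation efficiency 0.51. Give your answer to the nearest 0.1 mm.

Precipitable water is the column-integrated vapour mass per unit area: PW = (1/g) Σ q̄ Δp, with q in kg/kg and Δp in Pa (1 kg/m² of water = 1 mm).
Layer 1000–820 hPa: Δp = 180 hPa = 18000 Pa, q̄ = 0.00277 kg/kg → 0.00277 × 18000 / 9.8 = 5.09 mm
Layer 820–640 hPa: Δp = 180 hPa = 18000 Pa, q̄ = 0.000932 kg/kg → 0.000932 × 18000 / 9.8 = 1.71 mm
Layer 640–350 hPa: Δp = 290 hPa = 29000 Pa, q̄ = 0.000472 kg/kg → 0.000472 × 29000 / 9.8 = 1.40 mm
PW = 5.09 + 1.71 + 1.40 = 8.20 ≈ 8.2 mm.
Precipitation = ε × PW = 0.51 × 8.2 = 4.2 mm.

PW ≈ 8.2 mm; precipitation ≈ 4.2 mm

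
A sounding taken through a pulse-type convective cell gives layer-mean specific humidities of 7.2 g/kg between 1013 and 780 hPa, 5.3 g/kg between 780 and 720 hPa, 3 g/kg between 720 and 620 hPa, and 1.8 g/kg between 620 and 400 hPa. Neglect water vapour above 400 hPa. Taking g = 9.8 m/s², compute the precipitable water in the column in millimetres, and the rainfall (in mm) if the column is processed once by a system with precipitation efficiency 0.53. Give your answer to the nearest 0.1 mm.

PW ≈ 27.5 mm; rainfall ≈ 14.6 mm

Precipitable water is the column-integrated vapour mass per unit area: PW = (1/g) Σ q̄ Δp, with q in kg/kg and Δp in Pa (1 kg/m² of water = 1 mm).
Layer 1013–780 hPa: Δp = 233 hPa = 23300 Pa, q̄ = 0.0072 kg/kg → 0.0072 × 23300 / 9.8 = 17.12 mm
Layer 780–720 hPa: Δp = 60 hPa = 6000 Pa, q̄ = 0.0053 kg/kg → 0.0053 × 6000 / 9.8 = 3.24 mm
Layer 720–620 hPa: Δp = 100 hPa = 10000 Pa, q̄ = 0.003 kg/kg → 0.003 × 10000 / 9.8 = 3.06 mm
Layer 620–400 hPa: Δp = 220 hPa = 22000 Pa, q̄ = 0.0018 kg/kg → 0.0018 × 22000 / 9.8 = 4.04 mm
PW = 17.12 + 3.24 + 3.06 + 4.04 = 27.46 ≈ 27.5 mm.
Rainfall = ε × PW = 0.53 × 27.5 = 14.6 mm.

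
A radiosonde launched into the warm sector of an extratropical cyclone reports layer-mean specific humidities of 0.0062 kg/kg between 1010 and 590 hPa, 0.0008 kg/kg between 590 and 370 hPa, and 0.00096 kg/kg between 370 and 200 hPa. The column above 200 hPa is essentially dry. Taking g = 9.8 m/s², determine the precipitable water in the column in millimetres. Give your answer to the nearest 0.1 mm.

Precipitable water is the column-integrated vapour mass per unit area: PW = (1/g) Σ q̄ Δp, with q in kg/kg and Δp in Pa (1 kg/m² of water = 1 mm).
Layer 1010–590 hPa: Δp = 420 hPa = 42000 Pa, q̄ = 0.0062 kg/kg → 0.0062 × 42000 / 9.8 = 26.57 mm
Layer 590–370 hPa: Δp = 220 hPa = 22000 Pa, q̄ = 0.0008 kg/kg → 0.0008 × 22000 / 9.8 = 1.80 mm
Layer 370–200 hPa: Δp = 170 hPa = 17000 Pa, q̄ = 0.00096 kg/kg → 0.00096 × 17000 / 9.8 = 1.67 mm
PW = 26.57 + 1.80 + 1.67 = 30.04 ≈ 30.0 mm.

PW ≈ 30.0 mm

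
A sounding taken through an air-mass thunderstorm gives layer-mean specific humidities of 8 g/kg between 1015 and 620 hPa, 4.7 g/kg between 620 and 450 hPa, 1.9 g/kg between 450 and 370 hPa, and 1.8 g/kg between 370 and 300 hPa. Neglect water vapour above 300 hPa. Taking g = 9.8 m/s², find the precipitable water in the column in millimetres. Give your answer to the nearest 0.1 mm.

Precipitable water is the column-integrated vapour mass per unit area: PW = (1/g) Σ q̄ Δp, with q in kg/kg and Δp in Pa (1 kg/m² of water = 1 mm).
Layer 1015–620 hPa: Δp = 395 hPa = 39500 Pa, q̄ = 0.008 kg/kg → 0.008 × 39500 / 9.8 = 32.24 mm
Layer 620–450 hPa: Δp = 170 hPa = 17000 Pa, q̄ = 0.0047 kg/kg → 0.0047 × 17000 / 9.8 = 8.15 mm
Layer 450–370 hPa: Δp = 80 hPa = 8000 Pa, q̄ = 0.0019 kg/kg → 0.0019 × 8000 / 9.8 = 1.55 mm
Layer 370–300 hPa: Δp = 70 hPa = 7000 Pa, q̄ = 0.0018 kg/kg → 0.0018 × 7000 / 9.8 = 1.29 mm
PW = 32.24 + 8.15 + 1.55 + 1.29 = 43.23 ≈ 43.2 mm.

PW ≈ 43.2 mm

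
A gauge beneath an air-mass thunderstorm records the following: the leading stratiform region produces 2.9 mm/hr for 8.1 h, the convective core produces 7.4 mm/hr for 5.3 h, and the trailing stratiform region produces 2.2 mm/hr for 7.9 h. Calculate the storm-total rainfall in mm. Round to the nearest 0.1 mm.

Total = Σ Rᵢ Δtᵢ = 2.9 × 8.1 + 7.4 × 5.3 + 2.2 × 7.9
      = 23.49 + 39.22 + 17.38 = 80.1 mm.

total ≈ 80.1 mm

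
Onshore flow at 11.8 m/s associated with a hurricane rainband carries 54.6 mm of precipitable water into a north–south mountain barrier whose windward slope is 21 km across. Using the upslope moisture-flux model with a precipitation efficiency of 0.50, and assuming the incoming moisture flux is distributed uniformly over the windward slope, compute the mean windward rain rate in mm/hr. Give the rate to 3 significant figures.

R ≈ 55.2 mm/hr

Incoming column moisture flux per unit ridge length: F = V × PW = 11.8 × 54.6 = 644.28 mm·m/s.
Spread over the 21 km slope with efficiency ε = 0.50: R = ε·F/W = 0.50 × 644.28 / 21000 m = 1.534e-02 mm/s.
R = 1.534e-02 × 3600 = 55.2 mm/hr.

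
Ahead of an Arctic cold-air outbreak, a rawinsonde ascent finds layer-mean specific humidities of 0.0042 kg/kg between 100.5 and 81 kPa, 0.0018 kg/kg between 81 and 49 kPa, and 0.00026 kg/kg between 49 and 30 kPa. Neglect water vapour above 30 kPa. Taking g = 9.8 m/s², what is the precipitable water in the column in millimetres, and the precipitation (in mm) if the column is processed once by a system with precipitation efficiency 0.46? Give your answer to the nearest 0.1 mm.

PW ≈ 14.7 mm; precipitation ≈ 6.8 mm

Precipitable water is the column-integrated vapour mass per unit area: PW = (1/g) Σ q̄ Δp, with q in kg/kg and Δp in Pa (1 kg/m² of water = 1 mm).
Layer 100.5–81 kPa: Δp = 195 hPa = 19500 Pa, q̄ = 0.0042 kg/kg → 0.0042 × 19500 / 9.8 = 8.36 mm
Layer 81–49 kPa: Δp = 320 hPa = 32000 Pa, q̄ = 0.0018 kg/kg → 0.0018 × 32000 / 9.8 = 5.88 mm
Layer 49–30 kPa: Δp = 190 hPa = 19000 Pa, q̄ = 0.00026 kg/kg → 0.00026 × 19000 / 9.8 = 0.50 mm
PW = 8.36 + 5.88 + 0.50 = 14.74 ≈ 14.7 mm.
Precipitation = ε × PW = 0.46 × 14.7 = 6.8 mm.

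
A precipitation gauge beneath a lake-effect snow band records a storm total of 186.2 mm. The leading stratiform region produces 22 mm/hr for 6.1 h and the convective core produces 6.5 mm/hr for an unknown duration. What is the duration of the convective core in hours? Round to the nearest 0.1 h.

duration ≈ 8.0 h

Known phases: 22 × 6.1 = 134.2 mm.
Remaining depth = 186.2 − 134.2 = 52 mm.
Duration = 52 / 6.5 = 8.0 h.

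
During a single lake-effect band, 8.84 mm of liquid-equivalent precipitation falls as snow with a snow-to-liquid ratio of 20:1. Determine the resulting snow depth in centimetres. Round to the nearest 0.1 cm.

Snow depth = liquid × ratio = 8.84 mm × 20 = 176.8 mm = 17.7 cm.

snow depth ≈ 17.7 cm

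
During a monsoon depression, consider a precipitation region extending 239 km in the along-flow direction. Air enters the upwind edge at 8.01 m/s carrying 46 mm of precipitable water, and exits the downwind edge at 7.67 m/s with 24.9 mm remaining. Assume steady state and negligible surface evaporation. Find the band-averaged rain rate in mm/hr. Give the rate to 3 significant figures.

Column moisture flux per unit crosswind length is F = V × PW.
Inflow: F_in = 8.01 × 46 = 368.46 mm·m/s
Outflow: F_out = 7.67 × 24.9 = 190.983 mm·m/s
Steady-state rate R = (F_in − F_out)/L = (368.46 − 190.983) / 239000 m = 7.426e-04 mm/s.
R = 7.426e-04 × 3600 = 2.67 mm/hr.

R ≈ 2.67 mm/hr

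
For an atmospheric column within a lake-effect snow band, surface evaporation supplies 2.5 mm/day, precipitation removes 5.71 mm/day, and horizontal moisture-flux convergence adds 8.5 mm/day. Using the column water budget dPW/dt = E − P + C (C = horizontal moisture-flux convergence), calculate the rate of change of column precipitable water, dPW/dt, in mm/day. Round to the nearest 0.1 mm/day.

dPW/dt = E − P + C = 2.5 − 5.71 + (8.5) = 5.3 mm/day.

dPW/dt ≈ 5.3 mm/day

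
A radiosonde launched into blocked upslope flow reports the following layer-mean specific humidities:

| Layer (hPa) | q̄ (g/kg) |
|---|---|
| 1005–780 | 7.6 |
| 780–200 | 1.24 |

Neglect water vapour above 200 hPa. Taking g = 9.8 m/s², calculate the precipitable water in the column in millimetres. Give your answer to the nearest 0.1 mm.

Precipitable water is the column-integrated vapour mass per unit area: PW = (1/g) Σ q̄ Δp, with q in kg/kg and Δp in Pa (1 kg/m² of water = 1 mm).
Layer 1005–780 hPa: Δp = 225 hPa = 22500 Pa, q̄ = 0.0076 kg/kg → 0.0076 × 22500 / 9.8 = 17.45 mm
Layer 780–200 hPa: Δp = 580 hPa = 58000 Pa, q̄ = 0.00124 kg/kg → 0.00124 × 58000 / 9.8 = 7.34 mm
PW = 17.45 + 7.34 = 24.79 ≈ 24.8 mm.

PW ≈ 24.8 mm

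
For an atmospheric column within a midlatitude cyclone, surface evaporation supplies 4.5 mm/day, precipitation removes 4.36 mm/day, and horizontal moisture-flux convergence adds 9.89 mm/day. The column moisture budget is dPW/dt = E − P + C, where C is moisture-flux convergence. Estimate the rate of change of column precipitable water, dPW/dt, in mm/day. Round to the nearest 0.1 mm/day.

dPW/dt = E − P + C = 4.5 − 4.36 + (9.89) = 10.0 mm/day.

dPW/dt ≈ 10.0 mm/day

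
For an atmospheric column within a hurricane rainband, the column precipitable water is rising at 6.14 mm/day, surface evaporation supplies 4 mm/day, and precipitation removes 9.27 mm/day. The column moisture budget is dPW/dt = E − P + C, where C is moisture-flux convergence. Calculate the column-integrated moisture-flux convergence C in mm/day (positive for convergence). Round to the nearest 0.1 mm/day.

C ≈ 11.4 mm/day

dPW/dt = +6.14 mm/day.
C = dPW/dt − E + P = (+6.14) − 4 + 9.27 = 11.4 mm/day.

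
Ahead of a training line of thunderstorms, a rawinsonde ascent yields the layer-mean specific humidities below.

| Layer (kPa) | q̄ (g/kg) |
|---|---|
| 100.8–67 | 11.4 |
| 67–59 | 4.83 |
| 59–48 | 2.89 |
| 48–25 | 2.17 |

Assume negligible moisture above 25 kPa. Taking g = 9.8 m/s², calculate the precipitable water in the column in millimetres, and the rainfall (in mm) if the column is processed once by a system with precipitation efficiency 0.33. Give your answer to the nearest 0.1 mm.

PW ≈ 51.6 mm; rainfall ≈ 17.0 mm

Precipitable water is the column-integrated vapour mass per unit area: PW = (1/g) Σ q̄ Δp, with q in kg/kg and Δp in Pa (1 kg/m² of water = 1 mm).
Layer 100.8–67 kPa: Δp = 338 hPa = 33800 Pa, q̄ = 0.0114 kg/kg → 0.0114 × 33800 / 9.8 = 39.32 mm
Layer 67–59 kPa: Δp = 80 hPa = 8000 Pa, q̄ = 0.00483 kg/kg → 0.00483 × 8000 / 9.8 = 3.94 mm
Layer 59–48 kPa: Δp = 110 hPa = 11000 Pa, q̄ = 0.00289 kg/kg → 0.00289 × 11000 / 9.8 = 3.24 mm
Layer 48–25 kPa: Δp = 230 hPa = 23000 Pa, q̄ = 0.00217 kg/kg → 0.00217 × 23000 / 9.8 = 5.09 mm
PW = 39.32 + 3.94 + 3.24 + 5.09 = 51.59 ≈ 51.6 mm.
Rainfall = ε × PW = 0.33 × 51.6 = 17.0 mm.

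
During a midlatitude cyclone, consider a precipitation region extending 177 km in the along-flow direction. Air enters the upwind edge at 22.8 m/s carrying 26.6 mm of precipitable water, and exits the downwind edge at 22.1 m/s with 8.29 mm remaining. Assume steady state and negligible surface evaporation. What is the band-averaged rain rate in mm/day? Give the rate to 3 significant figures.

Column moisture flux per unit crosswind length is F = V × PW.
Inflow: F_in = 22.8 × 26.6 = 606.48 mm·m/s
Outflow: F_out = 22.1 × 8.29 = 183.209 mm·m/s
Steady-state rate R = (F_in − F_out)/L = (606.48 − 183.209) / 177000 m = 2.391e-03 mm/s.
R = 2.391e-03 × 3600 × 24 = 207 mm/day.

R ≈ 207 mm/day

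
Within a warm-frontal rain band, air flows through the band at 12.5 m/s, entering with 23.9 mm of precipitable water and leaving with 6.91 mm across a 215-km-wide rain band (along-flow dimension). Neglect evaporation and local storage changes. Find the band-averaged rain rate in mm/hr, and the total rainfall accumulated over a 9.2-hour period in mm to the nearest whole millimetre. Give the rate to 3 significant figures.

R ≈ 3.56 mm/hr; total ≈ 33 mm

Column moisture flux per unit crosswind length is F = V × PW.
Inflow: F_in = 12.5 × 23.9 = 298.75 mm·m/s
Outflow: F_out = 12.5 × 6.91 = 86.375 mm·m/s
Steady-state rate R = (F_in − F_out)/L = (298.75 − 86.375) / 215000 m = 9.878e-04 mm/s.
R = 9.878e-04 × 3600 = 3.56 mm/hr.
Over 9.2 h: total = 3.56 × 9.2 = 32.752 ≈ 33 mm.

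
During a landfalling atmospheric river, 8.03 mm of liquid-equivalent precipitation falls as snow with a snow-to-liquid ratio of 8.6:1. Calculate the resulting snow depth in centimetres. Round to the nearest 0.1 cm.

snow depth ≈ 6.9 cm

Snow depth = liquid × ratio = 8.03 mm × 8.6 = 69.058 mm = 6.9 cm.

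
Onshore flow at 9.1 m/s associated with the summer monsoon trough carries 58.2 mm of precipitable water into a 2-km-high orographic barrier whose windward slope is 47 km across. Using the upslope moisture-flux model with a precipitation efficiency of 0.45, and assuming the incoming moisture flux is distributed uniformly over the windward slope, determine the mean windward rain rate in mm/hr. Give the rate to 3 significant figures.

R ≈ 18.3 mm/hr

Incoming column moisture flux per unit ridge length: F = V × PW = 9.1 × 58.2 = 529.62 mm·m/s.
Spread over the 47 km slope with efficiency ε = 0.45: R = ε·F/W = 0.45 × 529.62 / 47000 m = 5.071e-03 mm/s.
R = 5.071e-03 × 3600 = 18.3 mm/hr.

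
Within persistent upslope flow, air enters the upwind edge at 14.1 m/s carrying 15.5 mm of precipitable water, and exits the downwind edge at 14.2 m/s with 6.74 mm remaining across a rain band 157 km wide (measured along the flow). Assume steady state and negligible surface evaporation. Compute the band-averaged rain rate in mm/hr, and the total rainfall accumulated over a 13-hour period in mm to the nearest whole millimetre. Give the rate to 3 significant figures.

R ≈ 2.82 mm/hr; total ≈ 37 mm

Column moisture flux per unit crosswind length is F = V × PW.
Inflow: F_in = 14.1 × 15.5 = 218.55 mm·m/s
Outflow: F_out = 14.2 × 6.74 = 95.708 mm·m/s
Steady-state rate R = (F_in − F_out)/L = (218.55 − 95.708) / 157000 m = 7.824e-04 mm/s.
R = 7.824e-04 × 3600 = 2.82 mm/hr.
Over 13 h: total = 2.82 × 13 = 36.66 ≈ 37 mm.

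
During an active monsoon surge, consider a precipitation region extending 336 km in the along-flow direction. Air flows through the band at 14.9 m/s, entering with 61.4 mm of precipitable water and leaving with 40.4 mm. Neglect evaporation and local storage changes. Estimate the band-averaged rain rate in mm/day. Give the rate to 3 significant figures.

Column moisture flux per unit crosswind length is F = V × PW.
Inflow: F_in = 14.9 × 61.4 = 914.86 mm·m/s
Outflow: F_out = 14.9 × 40.4 = 601.96 mm·m/s
Steady-state rate R = (F_in − F_out)/L = (914.86 − 601.96) / 336000 m = 9.312e-04 mm/s.
R = 9.312e-04 × 3600 × 24 = 80.5 mm/day.

R ≈ 80.5 mm/day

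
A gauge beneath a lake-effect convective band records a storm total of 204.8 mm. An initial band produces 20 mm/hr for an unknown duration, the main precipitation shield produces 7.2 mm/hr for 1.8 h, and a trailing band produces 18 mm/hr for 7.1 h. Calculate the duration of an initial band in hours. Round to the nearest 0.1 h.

Known phases: 7.2 × 1.8 + 18 × 7.1 = 12.96 + 127.8 = 140.76 mm.
Remaining depth = 204.8 − 140.76 = 64.04 mm.
Duration = 64.04 / 20 = 3.2 h.

duration ≈ 3.2 h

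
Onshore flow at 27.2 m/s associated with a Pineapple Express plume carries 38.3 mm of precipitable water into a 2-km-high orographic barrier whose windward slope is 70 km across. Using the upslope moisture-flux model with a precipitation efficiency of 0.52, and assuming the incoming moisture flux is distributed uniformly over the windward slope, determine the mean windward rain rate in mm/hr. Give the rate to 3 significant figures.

R ≈ 27.9 mm/hr

Incoming column moisture flux per unit ridge length: F = V × PW = 27.2 × 38.3 = 1041.76 mm·m/s.
Spread over the 70 km slope with efficiency ε = 0.52: R = ε·F/W = 0.52 × 1041.76 / 70000 m = 7.739e-03 mm/s.
R = 7.739e-03 × 3600 = 27.9 mm/hr.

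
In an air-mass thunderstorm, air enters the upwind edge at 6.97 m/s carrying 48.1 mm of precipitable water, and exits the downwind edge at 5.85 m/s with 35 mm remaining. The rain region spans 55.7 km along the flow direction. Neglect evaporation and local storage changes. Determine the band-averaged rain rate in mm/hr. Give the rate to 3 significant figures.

R ≈ 8.43 mm/hr

Column moisture flux per unit crosswind length is F = V × PW.
Inflow: F_in = 6.97 × 48.1 = 335.257 mm·m/s
Outflow: F_out = 5.85 × 35 = 204.75 mm·m/s
Steady-state rate R = (F_in − F_out)/L = (335.257 − 204.75) / 55700 m = 2.343e-03 mm/s.
R = 2.343e-03 × 3600 = 8.43 mm/hr.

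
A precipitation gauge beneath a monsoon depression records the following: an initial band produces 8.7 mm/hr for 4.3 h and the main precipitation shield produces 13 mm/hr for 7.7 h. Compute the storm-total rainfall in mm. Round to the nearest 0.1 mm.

Total = Σ Rᵢ Δtᵢ = 8.7 × 4.3 + 13 × 7.7
      = 37.41 + 100.1 = 137.5 mm.

total ≈ 137.5 mm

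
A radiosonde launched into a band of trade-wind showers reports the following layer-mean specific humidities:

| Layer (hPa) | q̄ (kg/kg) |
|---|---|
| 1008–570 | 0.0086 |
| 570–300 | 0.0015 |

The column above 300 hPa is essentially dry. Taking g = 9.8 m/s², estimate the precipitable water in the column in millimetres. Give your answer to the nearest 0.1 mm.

Precipitable water is the column-integrated vapour mass per unit area: PW = (1/g) Σ q̄ Δp, with q in kg/kg and Δp in Pa (1 kg/m² of water = 1 mm).
Layer 1008–570 hPa: Δp = 438 hPa = 43800 Pa, q̄ = 0.0086 kg/kg → 0.0086 × 43800 / 9.8 = 38.44 mm
Layer 570–300 hPa: Δp = 270 hPa = 27000 Pa, q̄ = 0.0015 kg/kg → 0.0015 × 27000 / 9.8 = 4.13 mm
PW = 38.44 + 4.13 = 42.57 ≈ 42.6 mm.

PW ≈ 42.6 mm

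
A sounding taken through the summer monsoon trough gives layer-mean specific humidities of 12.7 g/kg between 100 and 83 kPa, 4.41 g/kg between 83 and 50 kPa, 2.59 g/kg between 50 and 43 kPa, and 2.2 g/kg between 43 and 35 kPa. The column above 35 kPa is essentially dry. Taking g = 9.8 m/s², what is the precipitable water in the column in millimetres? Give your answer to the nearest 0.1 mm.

Precipitable water is the column-integrated vapour mass per unit area: PW = (1/g) Σ q̄ Δp, with q in kg/kg and Δp in Pa (1 kg/m² of water = 1 mm).
Layer 100–83 kPa: Δp = 170 hPa = 17000 Pa, q̄ = 0.0127 kg/kg → 0.0127 × 17000 / 9.8 = 22.03 mm
Layer 83–50 kPa: Δp = 330 hPa = 33000 Pa, q̄ = 0.00441 kg/kg → 0.00441 × 33000 / 9.8 = 14.85 mm
Layer 50–43 kPa: Δp = 70 hPa = 7000 Pa, q̄ = 0.00259 kg/kg → 0.00259 × 7000 / 9.8 = 1.85 mm
Layer 43–35 kPa: Δp = 80 hPa = 8000 Pa, q̄ = 0.0022 kg/kg → 0.0022 × 8000 / 9.8 = 1.80 mm
PW = 22.03 + 14.85 + 1.85 + 1.80 = 40.53 ≈ 40.5 mm.

PW ≈ 40.5 mm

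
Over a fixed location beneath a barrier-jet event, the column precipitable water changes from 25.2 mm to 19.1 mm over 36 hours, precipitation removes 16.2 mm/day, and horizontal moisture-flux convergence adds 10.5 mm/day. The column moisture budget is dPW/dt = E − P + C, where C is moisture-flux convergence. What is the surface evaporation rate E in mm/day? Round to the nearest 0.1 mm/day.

E ≈ 1.6 mm/day

dPW/dt = (19.1 − 25.2) mm / (36/24 day) = -4.067 mm/day.
E = dPW/dt + P − C = (-4.067) + 16.2 − (10.5) = 1.6 mm/day.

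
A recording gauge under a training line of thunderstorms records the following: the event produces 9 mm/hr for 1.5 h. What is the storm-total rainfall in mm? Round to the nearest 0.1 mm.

total ≈ 13.5 mm

Total = Σ Rᵢ Δtᵢ = 9 × 1.5
      = 13.5 = 13.5 mm.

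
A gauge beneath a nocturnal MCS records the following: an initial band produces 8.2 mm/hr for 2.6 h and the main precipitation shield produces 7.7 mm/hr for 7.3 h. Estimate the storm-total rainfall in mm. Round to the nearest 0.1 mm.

Total = Σ Rᵢ Δtᵢ = 8.2 × 2.6 + 7.7 × 7.3
      = 21.32 + 56.21 = 77.5 mm.

total ≈ 77.5 mm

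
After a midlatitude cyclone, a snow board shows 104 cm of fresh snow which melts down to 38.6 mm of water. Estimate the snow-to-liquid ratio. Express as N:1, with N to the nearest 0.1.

ratio ≈ 26.9

Ratio = snow depth / SWE = 1040 mm / 38.6 mm = 26.9, i.e. 26.9:1.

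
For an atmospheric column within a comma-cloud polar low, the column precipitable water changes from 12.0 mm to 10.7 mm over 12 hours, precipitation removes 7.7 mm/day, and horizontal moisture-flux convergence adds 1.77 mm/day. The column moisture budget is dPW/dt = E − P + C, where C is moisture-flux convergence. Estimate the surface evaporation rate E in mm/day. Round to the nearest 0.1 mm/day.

dPW/dt = (10.7 − 12.0) mm / (12/24 day) = -2.600 mm/day.
E = dPW/dt + P − C = (-2.600) + 7.7 − (1.77) = 3.3 mm/day.

E ≈ 3.3 mm/day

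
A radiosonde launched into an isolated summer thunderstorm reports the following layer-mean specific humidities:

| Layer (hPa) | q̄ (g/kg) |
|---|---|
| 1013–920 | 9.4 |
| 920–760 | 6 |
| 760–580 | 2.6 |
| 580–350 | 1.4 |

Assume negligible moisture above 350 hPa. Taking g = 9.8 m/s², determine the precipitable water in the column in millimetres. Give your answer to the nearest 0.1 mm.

PW ≈ 26.8 mm

Precipitable water is the column-integrated vapour mass per unit area: PW = (1/g) Σ q̄ Δp, with q in kg/kg and Δp in Pa (1 kg/m² of water = 1 mm).
Layer 1013–920 hPa: Δp = 93 hPa = 9300 Pa, q̄ = 0.0094 kg/kg → 0.0094 × 9300 / 9.8 = 8.92 mm
Layer 920–760 hPa: Δp = 160 hPa = 16000 Pa, q̄ = 0.006 kg/kg → 0.006 × 16000 / 9.8 = 9.80 mm
Layer 760–580 hPa: Δp = 180 hPa = 18000 Pa, q̄ = 0.0026 kg/kg → 0.0026 × 18000 / 9.8 = 4.78 mm
Layer 580–350 hPa: Δp = 230 hPa = 23000 Pa, q̄ = 0.0014 kg/kg → 0.0014 × 23000 / 9.8 = 3.29 mm
PW = 8.92 + 9.80 + 4.78 + 3.29 = 26.79 ≈ 26.8 mm.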